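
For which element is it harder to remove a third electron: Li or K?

Li

The third ionization energy removes an electron from the +2 ion. For each element: Li²⁺ is already 1 electron into the core; K²⁺ is already 1 electron into the core.
All of these are removing an electron from a noble-gas core or deeper; the smaller core (lower principal quantum number) is held far more tightly, and within a period the higher nuclear charge binds the same core more tightly.
Tabulated IE_3 (kJ/mol): Li 11815, K 4420.
Hence IE_3: K < Li.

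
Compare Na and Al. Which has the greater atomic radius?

Na is in period 3, group 1; Al is in period 3, group 13.
Atomic radius shrinks across a period as nuclear charge pulls the same shell inward, and grows down a group as new shells are added.
All lie in period 3, so atomic radius increases right to left.
So Na has the greater atomic radius (Na > Al).

Na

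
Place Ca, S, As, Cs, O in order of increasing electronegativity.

O is in period 2, group 16; S is in period 3, group 16; Ca is in period 4, group 2; As is in period 4, group 15; Cs is in period 6, group 1.
Electronegativity increases across a period and decreases down a group, tracking effective nuclear charge and atomic size.
These span different periods and groups, so the two trends combine.
Ca > Cs: both effects reinforce here, so Ca is clearly the higher of the two.
As > Ca: As lies to the right of Ca in period 4, so the across-period effect alone puts As higher.
S > As: both effects reinforce here, so S is clearly the higher of the two.
O > S: they share group 16; the group trend gives O the larger value.
Tabulated electronegativity (Pauling): O 3.44, S 2.58, Ca 1.00, As 2.18, Cs 0.79.
So from lowest to highest: Cs < Ca < As < S < O.

Cs, Ca, As, S, O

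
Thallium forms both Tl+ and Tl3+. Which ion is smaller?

Tl3+

Both ions have Z = 81 protons, but Tl3+ has lost more electrons, so its remaining electrons feel a larger effective nuclear charge per electron and are pulled in more tightly.
Higher positive charge → smaller ion, so Tl+ > Tl3+.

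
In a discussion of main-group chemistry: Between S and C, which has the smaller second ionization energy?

Consider each +1 ion: S⁺ still has 5 valence electrons; C⁺ still has 3 valence electrons.
All are still removing valence electrons, so compare the +1 ions as you would atoms: IE_2 generally rises across a period (higher Z_eff) and falls down a group (larger shell), subject to the usual subshell exceptions.
Valence configurations: S⁺ [Ne]3s²3p³, C⁺ [He]2s²2p¹.
Tabulated IE_2 (kJ/mol): S 2252, C 2353.
Hence IE_2: S < C.

S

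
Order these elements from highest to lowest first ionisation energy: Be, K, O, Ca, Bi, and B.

First ionization energy rises across a period (greater Z_eff holds electrons more tightly) and falls down a group (valence electrons are farther from the nucleus).
These span different periods and groups, so the two trends combine.
Ca > K: both are in period 4; the period trend gives Ca the larger value.
Bi > Ca: period and group pull opposite ways; the across-period shift dominates (703 vs 590 kJ/mol).
B > Bi: period and group pull opposite ways; the down-group shift dominates (801 vs 703 kJ/mol).
Be > B: this pair runs against the simple trend — see the exception note.
O > Be: O lies to the right of Be in period 2, so the across-period effect alone puts O higher.
Note the exception: Be has a higher first ionization energy than B, contrary to the simple trend — removing B's lone 2p electron is easier than breaking Be's filled 2s².
For reference (kJ/mol): Be 900, B 801, O 1314, K 419, Ca 590, Bi 703.
So from highest to lowest: O > Be > B > Bi > Ca > K.

O > Be > B > Bi > Ca > K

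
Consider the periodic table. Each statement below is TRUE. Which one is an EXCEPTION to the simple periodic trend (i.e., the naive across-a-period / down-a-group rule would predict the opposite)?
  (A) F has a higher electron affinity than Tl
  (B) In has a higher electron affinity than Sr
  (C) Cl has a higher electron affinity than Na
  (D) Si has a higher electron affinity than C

The general trend: electron affinity increases across a period and decreases down a group.
(A) F (period 2, group 17) vs Tl (period 6, group 13): the stated order agrees with the simple trend.
(B) In (period 5, group 13) vs Sr (period 5, group 2): the stated order agrees with the simple trend.
(C) Cl (period 3, group 17) vs Na (period 3, group 1): the stated order agrees with the simple trend.
(D) Si (period 3, group 14) vs C (period 2, group 14): the stated order contradicts the simple trend.
The exception is (D): Si's larger, more diffuse 3p orbitals accept an added electron slightly more readily than C's compact 2p.

(D)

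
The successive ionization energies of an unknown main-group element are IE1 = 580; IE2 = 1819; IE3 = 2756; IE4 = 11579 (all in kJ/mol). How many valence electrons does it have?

Look for the largest jump between consecutive ionization energies: IE4/IE3 ≈ 4.2, far larger than any earlier ratio.
That jump marks the point where a core electron is being removed. So the atom has 3 valence electrons.

3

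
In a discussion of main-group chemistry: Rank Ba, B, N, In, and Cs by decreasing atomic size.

B is in period 2, group 13; N is in period 2, group 15; In is in period 5, group 13; Cs is in period 6, group 1; Ba is in period 6, group 2.
Across a period the added protons contract the valence shell; down a group each new principal shell makes the atom larger.
Here both period and group differ, so the two effects have to be weighed against each other.
B > N: B lies to the left of N in period 2, so the across-period effect alone puts B larger.
In > B: In sits below B in group 13, so the down-group effect alone puts In larger.
Ba > In: relative to In, both the across-period and down-group shifts push Ba's atomic radius up.
Cs > Ba: Cs lies to the left of Ba in period 6, so the across-period effect alone puts Cs larger.
Tabulated atomic radius (pm): B 85, N 71, In 142, Cs 232, Ba 196.
So from largest to smallest: Cs > Ba > In > B > N.

Cs > Ba > In > B > N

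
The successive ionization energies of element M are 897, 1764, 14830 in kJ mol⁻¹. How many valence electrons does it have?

Look for the largest jump between consecutive ionization energies: IE3/IE2 ≈ 8.4, far larger than any earlier ratio.
That jump marks the point where a core electron is being removed. So the atom has 2 valence electrons.

2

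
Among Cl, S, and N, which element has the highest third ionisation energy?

N

After 2 electrons have been removed, what remains? Cl²⁺ still has 5 valence electrons; S²⁺ still has 4 valence electrons; N²⁺ still has 3 valence electrons.
All are still removing valence electrons, so compare the +2 ions as you would atoms: IE_3 generally rises across a period (higher Z_eff) and falls down a group (larger shell), subject to the usual subshell exceptions.
Valence configurations: Cl²⁺ [Ne]3s²3p³, S²⁺ [Ne]3s²3p², N²⁺ [He]2s²2p¹.
The numbers (kJ/mol): Cl 3822, S 3357, N 4578.
Hence IE_3: S < Cl < N.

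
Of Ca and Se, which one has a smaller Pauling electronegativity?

Ca

Ca is in period 4, group 2; Se is in period 4, group 16.
Electronegativity increases across a period and decreases down a group, tracking effective nuclear charge and atomic size.
All lie in period 4, so electronegativity increases left to right.
So Ca has the smaller Pauling electronegativity (Ca < Se).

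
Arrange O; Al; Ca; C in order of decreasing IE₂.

O > C > Al > Ca

Consider each +1 ion: O⁺ still has 5 valence electrons; Al⁺ still has 2 valence electrons; Ca⁺ still has 1 valence electron; C⁺ still has 3 valence electrons.
All are still removing valence electrons, so compare the +1 ions as you would atoms: IE_2 generally rises across a period (higher Z_eff) and falls down a group (larger shell), subject to the usual subshell exceptions.
Valence configurations: O⁺ [He]2s²2p³, Al⁺ [Ne]3s², Ca⁺ [Ar]4s¹, C⁺ [He]2s²2p¹.
Tabulated IE_2 (kJ/mol): O 3388, Al 1817, Ca 1145, C 2353.
Putting it together, IE_2: Ca < Al < C < O.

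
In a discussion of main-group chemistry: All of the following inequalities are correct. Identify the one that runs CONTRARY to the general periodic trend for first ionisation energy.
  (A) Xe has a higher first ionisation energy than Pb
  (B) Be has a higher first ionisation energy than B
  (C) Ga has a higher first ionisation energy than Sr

(B)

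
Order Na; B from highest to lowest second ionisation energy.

Na > B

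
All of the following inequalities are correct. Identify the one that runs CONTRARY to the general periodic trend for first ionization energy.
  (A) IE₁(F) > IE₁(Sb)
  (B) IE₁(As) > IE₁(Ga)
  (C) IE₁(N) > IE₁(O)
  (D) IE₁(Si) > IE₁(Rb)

(C)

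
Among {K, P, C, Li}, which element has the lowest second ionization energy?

P

The second ionization energy removes an electron from the +1 ion. For each element: K⁺ is the bare [Ar] core; P⁺ still has 4 valence electrons; C⁺ still has 3 valence electrons; Li⁺ is the bare [He] core.
Core electrons are held far more tightly than valence electrons, so K and Li top the IE_2 order.
Valence configurations: P⁺ [Ne]3s²3p², C⁺ [He]2s²2p¹.
The numbers (kJ/mol): K 3052, P 1907, C 2353, Li 7298.
So the second ionization energies run P < C < K < Li.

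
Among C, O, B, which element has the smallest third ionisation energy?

B

IE_3 is the cost of taking one more electron from the +2 cation: C²⁺ still has 2 valence electrons; O²⁺ still has 4 valence electrons; B²⁺ still has 1 valence electron.
All are still removing valence electrons, so compare the +2 ions as you would atoms: IE_3 generally rises across a period (higher Z_eff) and falls down a group (larger shell), subject to the usual subshell exceptions.
Valence configurations: C²⁺ [He]2s², O²⁺ [He]2s²2p², B²⁺ [He]2s¹.
Approximate IE_3 values (kJ/mol): C 4620, O 5300, B 3660.
Putting it together, IE_3: B < C < O.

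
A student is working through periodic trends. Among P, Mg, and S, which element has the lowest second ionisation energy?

After 1 electron has been removed, what remains? P⁺ still has 4 valence electrons; Mg⁺ still has 1 valence electron; S⁺ still has 5 valence electrons.
All are still removing valence electrons, so compare the +1 ions as you would atoms: IE_2 generally rises across a period (higher Z_eff) and falls down a group (larger shell), subject to the usual subshell exceptions.
Valence configurations: P⁺ [Ne]3s²3p², Mg⁺ [Ne]3s¹, S⁺ [Ne]3s²3p³.
The numbers (kJ/mol): P 1907, Mg 1451, S 2252.
Putting it together, IE_2: Mg < P < S.

Mg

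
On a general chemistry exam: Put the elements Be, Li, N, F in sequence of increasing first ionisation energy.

Li < Be < N < F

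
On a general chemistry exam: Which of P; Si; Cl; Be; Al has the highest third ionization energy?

Be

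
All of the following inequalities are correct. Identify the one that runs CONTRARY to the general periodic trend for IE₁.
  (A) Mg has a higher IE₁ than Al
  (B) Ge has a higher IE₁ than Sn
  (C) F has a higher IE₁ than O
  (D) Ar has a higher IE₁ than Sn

The general trend: IE₁ increases across a period and decreases down a group.
(A) Mg (period 3, group 2) vs Al (period 3, group 13): the stated order contradicts the simple trend.
(B) Ge (period 4, group 14) vs Sn (period 5, group 14): the stated order agrees with the simple trend.
(C) F (period 2, group 17) vs O (period 2, group 16): the stated order agrees with the simple trend.
(D) Ar (period 3, group 18) vs Sn (period 5, group 14): the stated order agrees with the simple trend.
The exception is (A): Al's single 3p electron is easier to remove than one from Mg's filled 3s².

(A)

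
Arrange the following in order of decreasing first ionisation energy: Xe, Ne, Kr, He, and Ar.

He > Ne > Ar > Kr > Xe

He is in period 1, group 18; Ne is in period 2, group 18; Ar is in period 3, group 18; Kr is in period 4, group 18; Xe is in period 5, group 18.
Across a period the outer electron is held more tightly (higher IE₁); down a group it sits in a higher shell, more shielded, and comes off more easily.
All are in group 18, so first ionization energy increases up the group.
So from highest to lowest: He > Ne > Ar > Kr > Xe.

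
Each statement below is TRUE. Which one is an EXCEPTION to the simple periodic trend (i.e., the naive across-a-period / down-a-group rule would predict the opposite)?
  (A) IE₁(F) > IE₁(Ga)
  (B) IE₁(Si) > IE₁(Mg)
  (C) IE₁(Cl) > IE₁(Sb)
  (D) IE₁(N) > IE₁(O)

The general trend: IE₁ increases across a period and decreases down a group.
(A) F (period 2, group 17) vs Ga (period 4, group 13): the stated order agrees with the simple trend.
(B) Si (period 3, group 14) vs Mg (period 3, group 2): the stated order agrees with the simple trend.
(C) Cl (period 3, group 17) vs Sb (period 5, group 15): the stated order agrees with the simple trend.
(D) N (period 2, group 15) vs O (period 2, group 16): the stated order contradicts the simple trend.
The exception is (D): pairing an electron in O's 2p⁴ costs repulsion energy, so O ionizes more easily than half-filled N (2p³).

(D)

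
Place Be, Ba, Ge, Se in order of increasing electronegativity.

Ba, Be, Ge, Se

Be is in period 2, group 2; Ge is in period 4, group 14; Se is in period 4, group 16; Ba is in period 6, group 2.
Smaller atoms with higher effective nuclear charge are more electronegative.
Neither a single period nor a single group — weigh both effects.
Be > Ba: they share group 2; the group trend gives Be the larger value.
Ge > Be: the two effects oppose for this pair; the across-period effect wins (2.01 vs 1.57).
Se > Ge: both are in period 4; the period trend gives Se the larger value.
Approximate values (Pauling): Be 1.57, Ge 2.01, Se 2.55, Ba 0.89.
So from lowest to highest: Ba < Be < Ge < Se.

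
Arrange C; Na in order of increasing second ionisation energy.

C, Na

After 1 electron has been removed, what remains? C⁺ still has 3 valence electrons; Na⁺ is the bare [Ne] core.
Core electrons are held far more tightly than valence electrons, so Na tops the IE_2 order.
Tabulated IE_2 (kJ/mol): C 2353, Na 4562.
Hence IE_2: C < Na.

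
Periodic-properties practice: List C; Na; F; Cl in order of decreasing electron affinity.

C is in period 2, group 14; F is in period 2, group 17; Na is in period 3, group 1; Cl is in period 3, group 17.
Atoms with high Z_eff and room in the valence shell (especially the halogens) have the most exothermic electron affinities.
These span different periods and groups, so the two trends combine.
C > Na: both effects reinforce here, so C is clearly the higher of the two.
F > C: F lies to the right of C in period 2, so the across-period effect alone puts F higher.
Cl > F: this pair runs against the simple trend — see the exception note.
Note the exception: Cl has a higher electron affinity than F, contrary to the simple trend — F's small 2p subshell makes the incoming electron feel strong e⁻–e⁻ repulsion, so Cl actually releases more energy on gaining an electron.
Tabulated electron affinity (kJ/mol): C 122, F 328, Na 53, Cl 349.
So from highest to lowest: Cl > F > C > Na.

Cl > F > C > Na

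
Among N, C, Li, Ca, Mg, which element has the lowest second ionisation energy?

After 1 electron has been removed, what remains? N⁺ still has 4 valence electrons; C⁺ still has 3 valence electrons; Li⁺ is the bare [He] core; Ca⁺ still has 1 valence electron; Mg⁺ still has 1 valence electron.
Pulling an electron out of a noble-gas core costs far more than removing a remaining valence electron, so Li sits at the high end of IE_2.
Valence configurations: N⁺ [He]2s²2p², C⁺ [He]2s²2p¹, Ca⁺ [Ar]4s¹, Mg⁺ [Ne]3s¹.
Approximate IE_2 values (kJ/mol): N 2856, C 2353, Li 7298, Ca 1145, Mg 1451.
Overall IE_2 order: Ca < Mg < C < N < Li.

Ca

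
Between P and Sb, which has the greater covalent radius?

Sb

P is in period 3, group 15; Sb is in period 5, group 15.
Atomic radius shrinks across a period as nuclear charge pulls the same shell inward, and grows down a group as new shells are added.
All are in group 15, so atomic radius increases down the group.
So Sb has the greater covalent radius (Sb > P).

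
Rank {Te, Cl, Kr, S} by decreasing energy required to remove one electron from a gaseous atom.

Across a period the outer electron is held more tightly (higher IE₁); down a group it sits in a higher shell, more shielded, and comes off more easily.
These span different periods and groups, so the two trends combine.
S > Te: S sits above Te in group 16, so the down-group effect alone puts S higher.
Cl > S: both are in period 3; the period trend gives Cl the larger value.
Kr > Cl: the two effects oppose for this pair; the across-period effect wins (1351 vs 1251 kJ/mol).
For reference (kJ/mol): S 1000, Cl 1251, Kr 1351, Te 869.
So from highest to lowest: Kr > Cl > S > Te.

Kr, Cl, S, Te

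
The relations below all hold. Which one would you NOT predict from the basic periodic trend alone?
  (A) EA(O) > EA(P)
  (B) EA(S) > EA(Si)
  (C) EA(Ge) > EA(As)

(C)

The general trend: electron affinity increases across a period and decreases down a group.
(A) O (period 2, group 16) vs P (period 3, group 15): the stated order agrees with the simple trend.
(B) S (period 3, group 16) vs Si (period 3, group 14): the stated order agrees with the simple trend.
(C) Ge (period 4, group 14) vs As (period 4, group 15): the stated order contradicts the simple trend.
The exception is (C): adding an electron to As's half-filled 4p³ is unfavourable, so Ge (4p²) has the more exothermic EA.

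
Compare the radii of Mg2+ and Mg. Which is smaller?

Mg2+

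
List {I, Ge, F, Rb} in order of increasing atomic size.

F < Ge < I < Rb

Across a period the added protons contract the valence shell; down a group each new principal shell makes the atom larger.
Here both period and group differ, so the two effects have to be weighed against each other.
Ge > F: relative to F, both the across-period and down-group shifts push Ge's atomic radius up.
I > Ge: period and group pull opposite ways; the down-group shift dominates (133 vs 121 pm).
Rb > I: both are in period 5; the period trend gives Rb the larger value.
Approximate values (pm): F 64, Ge 121, Rb 210, I 133.
So from smallest to largest: F < Ge < I < Rb.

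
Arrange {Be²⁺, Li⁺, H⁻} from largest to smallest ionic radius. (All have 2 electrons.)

H⁻, Li⁺, Be²⁺

All of these have 2 electrons, so size is governed by nuclear charge alone: the more protons, the stronger the pull on the same electron cloud, and the smaller the ion.
Nuclear charges: Be²⁺ (Z=4), Li⁺ (Z=3), H⁻ (Z=1).
Largest to smallest: H⁻ > Li⁺ > Be²⁺.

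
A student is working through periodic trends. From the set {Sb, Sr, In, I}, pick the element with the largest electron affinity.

I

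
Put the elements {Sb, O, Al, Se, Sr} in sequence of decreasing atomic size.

Sr, Sb, Al, Se, O

Moving right in a period, electrons are added to the same shell under a stronger nuclear pull, so atoms get smaller; moving down, a new shell is opened and atoms get larger.
Here both period and group differ, so the two effects have to be weighed against each other.
Se > O: they share group 16; the group trend gives Se the larger value.
Al > Se: period and group pull opposite ways; the across-period shift dominates (126 vs 116 pm).
Sb > Al: the two effects oppose for this pair; the down-group effect wins (140 vs 126 pm).
Sr > Sb: both are in period 5; the period trend gives Sr the larger value.
Tabulated atomic radius (pm): O 63, Al 126, Se 116, Sr 185, Sb 140.
So from largest to smallest: Sr > Sb > Al > Se > O.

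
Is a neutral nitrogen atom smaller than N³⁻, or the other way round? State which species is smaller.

Forming N³⁻ adds 3 electrons to N. More electron–electron repulsion in the same shell, with unchanged nuclear charge, lets the cloud expand.
An anion is larger than its parent atom: N³⁻ > N.

N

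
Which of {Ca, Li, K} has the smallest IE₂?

Ca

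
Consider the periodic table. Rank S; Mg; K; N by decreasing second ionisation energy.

After 1 electron has been removed, what remains? S⁺ still has 5 valence electrons; Mg⁺ still has 1 valence electron; K⁺ is the bare [Ar] core; N⁺ still has 4 valence electrons.
Core electrons are held far more tightly than valence electrons, so K tops the IE_2 order.
Valence configurations: S⁺ [Ne]3s²3p³, Mg⁺ [Ne]3s¹, N⁺ [He]2s²2p².
Tabulated IE_2 (kJ/mol): S 2252, Mg 1451, K 3052, N 2856.
Hence IE_2: Mg < S < N < K.

K, N, S, Mg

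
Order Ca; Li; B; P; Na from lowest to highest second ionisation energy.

Ca < P < B < Na < Li

The second ionization energy removes an electron from the +1 ion. For each element: Ca⁺ still has 1 valence electron; Li⁺ is the bare [He] core; B⁺ still has 2 valence electrons; P⁺ still has 4 valence electrons; Na⁺ is the bare [Ne] core.
Breaking into a closed-shell core is much more expensive than removing a leftover valence electron — Na and Li have the largest IE_2 here.
Valence configurations: Ca⁺ [Ar]4s¹, B⁺ [He]2s², P⁺ [Ne]3s²3p².
The numbers (kJ/mol): Ca 1145, Li 7298, B 2427, P 1907, Na 4562.
Overall IE_2 order: Ca < P < B < Na < Li.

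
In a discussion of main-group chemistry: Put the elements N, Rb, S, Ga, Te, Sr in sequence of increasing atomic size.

N < S < Ga < Te < Sr < Rb

N is in period 2, group 15; S is in period 3, group 16; Ga is in period 4, group 13; Rb is in period 5, group 1; Sr is in period 5, group 2; Te is in period 5, group 16.
Atomic radius shrinks across a period as nuclear charge pulls the same shell inward, and grows down a group as new shells are added.
These span different periods and groups, so the two trends combine.
S > N: period and group pull opposite ways; the down-group shift dominates (103 vs 71 pm).
Ga > S: relative to S, both the across-period and down-group shifts push Ga's atomic radius up.
Te > Ga: period and group pull opposite ways; the down-group shift dominates (136 vs 124 pm).
Sr > Te: Sr lies to the left of Te in period 5, so the across-period effect alone puts Sr larger.
Rb > Sr: both are in period 5; the period trend gives Rb the larger value.
Approximate values (pm): N 71, S 103, Ga 124, Rb 210, Sr 185, Te 136.
So from smallest to largest: N < S < Ga < Te < Sr < Rb.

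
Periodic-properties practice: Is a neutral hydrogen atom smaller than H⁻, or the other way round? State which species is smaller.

Forming H⁻ adds 1 electron to H. More electron–electron repulsion in the same shell, with unchanged nuclear charge, lets the cloud expand.
An anion is larger than its parent atom: H⁻ > H.

H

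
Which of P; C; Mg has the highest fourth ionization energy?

Mg

Consider each +3 ion: P³⁺ still has 2 valence electrons; C³⁺ still has 1 valence electron; Mg³⁺ is already 1 electron into the core.
Pulling an electron out of a noble-gas core costs far more than removing a remaining valence electron, so Mg sits at the high end of IE_4.
Valence configurations: P³⁺ [Ne]3s², C³⁺ [He]2s¹.
Tabulated IE_4 (kJ/mol): P 4964, C 6223, Mg 10543.
Hence IE_4: P < C < Mg.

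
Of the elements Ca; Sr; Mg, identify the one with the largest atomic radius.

Mg is in period 3, group 2; Ca is in period 4, group 2; Sr is in period 5, group 2.
Across a period the added protons contract the valence shell; down a group each new principal shell makes the atom larger.
All are in group 2, so atomic radius increases down the group.
The largest atomic radius among these belongs to Sr.

Sr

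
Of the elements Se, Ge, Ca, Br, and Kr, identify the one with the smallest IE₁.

Ca

Removing the outermost electron gets harder across a period and easier down a group.
All lie in period 4, so first ionization energy increases left to right.
The smallest IE₁ among these belongs to Ca.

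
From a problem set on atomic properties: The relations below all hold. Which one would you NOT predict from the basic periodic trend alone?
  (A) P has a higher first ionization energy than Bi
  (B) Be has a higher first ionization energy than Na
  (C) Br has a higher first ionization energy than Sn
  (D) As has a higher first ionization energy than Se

(D)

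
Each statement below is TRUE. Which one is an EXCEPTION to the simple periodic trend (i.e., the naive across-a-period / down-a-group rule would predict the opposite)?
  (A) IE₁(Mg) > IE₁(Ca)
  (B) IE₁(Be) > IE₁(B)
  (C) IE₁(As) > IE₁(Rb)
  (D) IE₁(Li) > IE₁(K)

(B)

The general trend: first ionization energy increases across a period and decreases down a group.
(A) Mg (period 3, group 2) vs Ca (period 4, group 2): the stated order agrees with the simple trend.
(B) Be (period 2, group 2) vs B (period 2, group 13): the stated order contradicts the simple trend.
(C) As (period 4, group 15) vs Rb (period 5, group 1): the stated order agrees with the simple trend.
(D) Li (period 2, group 1) vs K (period 4, group 1): the stated order agrees with the simple trend.
The exception is (B): removing B's lone 2p electron is easier than breaking Be's filled 2s².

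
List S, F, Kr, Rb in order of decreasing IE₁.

F is in period 2, group 17; S is in period 3, group 16; Kr is in period 4, group 18; Rb is in period 5, group 1.
Removing the outermost electron gets harder across a period and easier down a group.
Neither a single period nor a single group — weigh both effects.
S > Rb: relative to Rb, both the across-period and down-group shifts push S's first ionization energy up.
Kr > S: period and group pull opposite ways; the across-period shift dominates (1351 vs 1000 kJ/mol).
F > Kr: the two effects oppose for this pair; the down-group effect wins (1681 vs 1351 kJ/mol).
Approximate values (kJ/mol): F 1681, S 1000, Kr 1351, Rb 403.
So from highest to lowest: F > Kr > S > Rb.

F > Kr > S > Rb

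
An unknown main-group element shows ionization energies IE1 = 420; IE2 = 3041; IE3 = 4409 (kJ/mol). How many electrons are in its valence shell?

Look for the largest jump between consecutive ionization energies: IE2/IE1 ≈ 7.2, far larger than any earlier ratio.
That jump marks the point where a core electron is being removed. So the atom has 1 valence electron.

1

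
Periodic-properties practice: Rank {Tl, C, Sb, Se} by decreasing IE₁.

C is in period 2, group 14; Se is in period 4, group 16; Sb is in period 5, group 15; Tl is in period 6, group 13.
Across a period the outer electron is held more tightly (higher IE₁); down a group it sits in a higher shell, more shielded, and comes off more easily.
Neither a single period nor a single group — weigh both effects.
Sb > Tl: both effects reinforce here, so Sb is clearly the higher of the two.
Se > Sb: both effects reinforce here, so Se is clearly the higher of the two.
C > Se: period and group pull opposite ways; the down-group shift dominates (1086 vs 941 kJ/mol).
For reference (kJ/mol): C 1086, Se 941, Sb 831, Tl 589.
So from highest to lowest: C > Se > Sb > Tl.

C > Se > Sb > Tl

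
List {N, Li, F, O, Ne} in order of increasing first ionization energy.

Li < O < N < F < Ne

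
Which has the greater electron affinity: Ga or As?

Ga is in period 4, group 13; As is in period 4, group 15.
Electron affinity generally becomes more exothermic across a period toward the halogens and less exothermic down a group.
All lie in period 4, so electron affinity increases left to right.
So As has the greater electron affinity (As > Ga).

As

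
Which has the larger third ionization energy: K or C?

The third ionization energy removes an electron from the +2 ion. For each element: K²⁺ is already 1 electron into the core; C²⁺ still has 2 valence electrons.
Usually core removal costs more than valence removal, but here the competition is close: a tightly held n=2 valence electron can cost more to remove than an n=3 core electron, so the actual values have to decide it.
Approximate IE_3 values (kJ/mol): K 4420, C 4620.
Putting it together, IE_3: K < C.

C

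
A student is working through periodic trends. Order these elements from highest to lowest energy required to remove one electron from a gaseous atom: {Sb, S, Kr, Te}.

S is in period 3, group 16; Kr is in period 4, group 18; Sb is in period 5, group 15; Te is in period 5, group 16.
IE₁ increases left→right with effective nuclear charge and decreases top→bottom as the valence shell moves farther out.
Here both period and group differ, so the two effects have to be weighed against each other.
Te > Sb: both are in period 5; the period trend gives Te the larger value.
S > Te: they share group 16; the group trend gives S the larger value.
Kr > S: the two effects oppose for this pair; the across-period effect wins (1351 vs 1000 kJ/mol).
Tabulated first ionization energy (kJ/mol): S 1000, Kr 1351, Sb 831, Te 869.
So from highest to lowest: Kr > S > Te > Sb.

Kr > S > Te > Sb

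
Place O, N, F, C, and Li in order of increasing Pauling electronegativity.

Li is in period 2, group 1; C is in period 2, group 14; N is in period 2, group 15; O is in period 2, group 16; F is in period 2, group 17.
Electronegativity increases across a period and decreases down a group, tracking effective nuclear charge and atomic size.
All lie in period 2, so electronegativity increases left to right.
So from lowest to highest: Li < C < N < O < F.

Li < C < N < O < F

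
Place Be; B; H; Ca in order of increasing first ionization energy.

Ca < B < Be < H

H is in period 1, group 1; Be is in period 2, group 2; B is in period 2, group 13; Ca is in period 4, group 2.
First ionization energy rises across a period (greater Z_eff holds electrons more tightly) and falls down a group (valence electrons are farther from the nucleus).
Neither a single period nor a single group — weigh both effects.
B > Ca: relative to Ca, both the across-period and down-group shifts push B's first ionization energy up.
Be > B: this pair runs against the simple trend — see the exception note.
H > Be: period and group pull opposite ways; the down-group shift dominates (1312 vs 900 kJ/mol).
Note the exception: Be has a higher first ionization energy than B, contrary to the simple trend — removing B's lone 2p electron is easier than breaking Be's filled 2s².
Approximate values (kJ/mol): H 1312, Be 900, B 801, Ca 590.
So from lowest to highest: Ca < B < Be < H.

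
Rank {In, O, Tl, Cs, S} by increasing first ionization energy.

Cs < In < Tl < S < O

Removing the outermost electron gets harder across a period and easier down a group.
Here both period and group differ, so the two effects have to be weighed against each other.
In > Cs: relative to Cs, both the across-period and down-group shifts push In's first ionization energy up.
Tl > In: this pair runs against the simple trend — see the exception note.
S > Tl: both effects reinforce here, so S is clearly the higher of the two.
O > S: O sits above S in group 16, so the down-group effect alone puts O higher.
Note the exception: Tl has a higher first ionization energy than In, contrary to the simple trend — relativistic 6s stabilisation and poor 4f/5d shielding distort the trend for the heavy p-block elements.
Tabulated first ionization energy (kJ/mol): O 1314, S 1000, In 558, Cs 376, Tl 589.
So from lowest to highest: Cs < In < Tl < S < O.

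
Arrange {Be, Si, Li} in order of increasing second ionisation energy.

Si, Be, Li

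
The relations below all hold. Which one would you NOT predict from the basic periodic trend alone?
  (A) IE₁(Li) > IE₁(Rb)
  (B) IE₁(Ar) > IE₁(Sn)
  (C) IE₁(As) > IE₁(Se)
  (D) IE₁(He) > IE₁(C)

The general trend: first ionisation energy increases across a period and decreases down a group.
(A) Li (period 2, group 1) vs Rb (period 5, group 1): the stated order agrees with the simple trend.
(B) Ar (period 3, group 18) vs Sn (period 5, group 14): the stated order agrees with the simple trend.
(C) As (period 4, group 15) vs Se (period 4, group 16): the stated order contradicts the simple trend.
(D) He (period 1, group 18) vs C (period 2, group 14): the stated order agrees with the simple trend.
The exception is (C): Se (4p⁴) ionizes more easily than half-filled As (4p³).

(C)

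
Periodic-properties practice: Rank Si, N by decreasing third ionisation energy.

N > Si

Consider each +2 ion: Si²⁺ still has 2 valence electrons; N²⁺ still has 3 valence electrons.
All are still removing valence electrons, so compare the +2 ions as you would atoms: IE_3 generally rises across a period (higher Z_eff) and falls down a group (larger shell), subject to the usual subshell exceptions.
Valence configurations: Si²⁺ [Ne]3s², N²⁺ [He]2s²2p¹.
Tabulated IE_3 (kJ/mol): Si 3232, N 4578.
Putting it together, IE_3: Si < N.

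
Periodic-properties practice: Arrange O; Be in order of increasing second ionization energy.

Consider each +1 ion: O⁺ still has 5 valence electrons; Be⁺ still has 1 valence electron.
All are still removing valence electrons, so compare the +1 ions as you would atoms: IE_2 generally rises across a period (higher Z_eff) and falls down a group (larger shell), subject to the usual subshell exceptions.
Valence configurations: O⁺ [He]2s²2p³, Be⁺ [He]2s¹.
Tabulated IE_2 (kJ/mol): O 3388, Be 1757.
Overall IE_2 order: Be < O.

Be < O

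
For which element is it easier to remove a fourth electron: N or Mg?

N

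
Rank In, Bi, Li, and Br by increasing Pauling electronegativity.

Li < In < Bi < Br

Li is in period 2, group 1; Br is in period 4, group 17; In is in period 5, group 13; Bi is in period 6, group 15.
Electronegativity increases across a period and decreases down a group, tracking effective nuclear charge and atomic size.
Here both period and group differ, so the two effects have to be weighed against each other.
In > Li: the two effects oppose for this pair; the across-period effect wins (1.78 vs 0.98).
Bi > In: period and group pull opposite ways; the across-period shift dominates (2.02 vs 1.78).
Br > Bi: both effects reinforce here, so Br is clearly the higher of the two.
Approximate values (Pauling): Li 0.98, Br 2.96, In 1.78, Bi 2.02.
So from lowest to highest: Li < In < Bi < Br.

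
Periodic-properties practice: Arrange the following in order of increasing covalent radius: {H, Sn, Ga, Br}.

H < Br < Ga < Sn

H is in period 1, group 1; Ga is in period 4, group 13; Br is in period 4, group 17; Sn is in period 5, group 14.
Radius decreases left→right (rising Z_eff, same n) and increases top→bottom (higher n).
These span different periods and groups, so the two trends combine.
Br > H: the two effects oppose for this pair; the down-group effect wins (114 vs 32 pm).
Ga > Br: both are in period 4; the period trend gives Ga the larger value.
Sn > Ga: the two effects oppose for this pair; the down-group effect wins (140 vs 124 pm).
Tabulated atomic radius (pm): H 32, Ga 124, Br 114, Sn 140.
So from smallest to largest: H < Br < Ga < Sn.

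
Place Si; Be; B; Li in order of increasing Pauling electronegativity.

Li < Be < Si < B

Smaller atoms with higher effective nuclear charge are more electronegative.
Here both period and group differ, so the two effects have to be weighed against each other.
Be > Li: Be lies to the right of Li in period 2, so the across-period effect alone puts Be higher.
Si > Be: the two effects oppose for this pair; the across-period effect wins (1.90 vs 1.57).
B > Si: period and group pull opposite ways; the down-group shift dominates (2.04 vs 1.90).
For reference (Pauling): Li 0.98, Be 1.57, B 2.04, Si 1.90.
So from lowest to highest: Li < Be < Si < B.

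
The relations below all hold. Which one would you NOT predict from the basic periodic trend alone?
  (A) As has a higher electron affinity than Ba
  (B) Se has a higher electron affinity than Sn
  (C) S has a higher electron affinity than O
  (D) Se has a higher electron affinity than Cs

(C)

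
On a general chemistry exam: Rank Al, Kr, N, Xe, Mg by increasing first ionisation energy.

Al < Mg < Xe < Kr < N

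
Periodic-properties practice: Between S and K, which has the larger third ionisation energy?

K

After 2 electrons have been removed, what remains? S²⁺ still has 4 valence electrons; K²⁺ is already 1 electron into the core.
Breaking into a closed-shell core is much more expensive than removing a leftover valence electron — K has the largest IE_3 here.
The numbers (kJ/mol): S 3357, K 4420.
Overall IE_3 order: S < K.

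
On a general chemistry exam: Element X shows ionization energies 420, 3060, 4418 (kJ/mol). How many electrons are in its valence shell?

Look for the largest jump between consecutive ionization energies: IE2/IE1 ≈ 7.3, far larger than any earlier ratio.
That jump marks the point where a core electron is being removed. So the atom has 1 valence electron.

1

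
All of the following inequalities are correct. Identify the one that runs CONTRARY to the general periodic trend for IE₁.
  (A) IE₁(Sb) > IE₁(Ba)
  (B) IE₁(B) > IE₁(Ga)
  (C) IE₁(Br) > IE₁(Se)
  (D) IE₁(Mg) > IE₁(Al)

(D)

The general trend: IE₁ increases across a period and decreases down a group.
(A) Sb (period 5, group 15) vs Ba (period 6, group 2): the stated order agrees with the simple trend.
(B) B (period 2, group 13) vs Ga (period 4, group 13): the stated order agrees with the simple trend.
(C) Br (period 4, group 17) vs Se (period 4, group 16): the stated order agrees with the simple trend.
(D) Mg (period 3, group 2) vs Al (period 3, group 13): the stated order contradicts the simple trend.
The exception is (D): Al's single 3p electron is easier to remove than one from Mg's filled 3s².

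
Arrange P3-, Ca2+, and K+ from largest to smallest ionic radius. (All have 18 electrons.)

All of these have 18 electrons, so size is governed by nuclear charge alone: the more protons, the stronger the pull on the same electron cloud, and the smaller the ion.
Nuclear charges: Ca2+ (Z=20), K+ (Z=19), P3- (Z=15).
Largest to smallest: P3- > K+ > Ca2+.

P3- > K+ > Ca2+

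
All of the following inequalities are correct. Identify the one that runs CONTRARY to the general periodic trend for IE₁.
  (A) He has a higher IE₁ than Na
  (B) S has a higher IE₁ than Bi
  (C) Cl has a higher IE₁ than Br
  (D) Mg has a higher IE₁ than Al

The general trend: IE₁ increases across a period and decreases down a group.
(A) He (period 1, group 18) vs Na (period 3, group 1): the stated order agrees with the simple trend.
(B) S (period 3, group 16) vs Bi (period 6, group 15): the stated order agrees with the simple trend.
(C) Cl (period 3, group 17) vs Br (period 4, group 17): the stated order agrees with the simple trend.
(D) Mg (period 3, group 2) vs Al (period 3, group 13): the stated order contradicts the simple trend.
The exception is (D): Al's single 3p electron is easier to remove than one from Mg's filled 3s².

(D)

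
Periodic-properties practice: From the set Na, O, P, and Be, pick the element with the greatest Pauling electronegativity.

O

Be is in period 2, group 2; O is in period 2, group 16; Na is in period 3, group 1; P is in period 3, group 15.
Smaller atoms with higher effective nuclear charge are more electronegative.
Neither a single period nor a single group — weigh both effects.
Be > Na: both effects reinforce here, so Be is clearly the higher of the two.
P > Be: period and group pull opposite ways; the across-period shift dominates (2.19 vs 1.57).
O > P: both effects reinforce here, so O is clearly the higher of the two.
Approximate values (Pauling): Be 1.57, O 3.44, Na 0.93, P 2.19.
The greatest Pauling electronegativity among these belongs to O.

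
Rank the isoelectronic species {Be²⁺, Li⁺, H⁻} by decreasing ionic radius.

H⁻ > Li⁺ > Be²⁺

All of these have 2 electrons, so size is governed by nuclear charge alone: the more protons, the stronger the pull on the same electron cloud, and the smaller the ion.
Nuclear charges: Be²⁺ (Z=4), Li⁺ (Z=3), H⁻ (Z=1).
Largest to smallest: H⁻ > Li⁺ > Be²⁺.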